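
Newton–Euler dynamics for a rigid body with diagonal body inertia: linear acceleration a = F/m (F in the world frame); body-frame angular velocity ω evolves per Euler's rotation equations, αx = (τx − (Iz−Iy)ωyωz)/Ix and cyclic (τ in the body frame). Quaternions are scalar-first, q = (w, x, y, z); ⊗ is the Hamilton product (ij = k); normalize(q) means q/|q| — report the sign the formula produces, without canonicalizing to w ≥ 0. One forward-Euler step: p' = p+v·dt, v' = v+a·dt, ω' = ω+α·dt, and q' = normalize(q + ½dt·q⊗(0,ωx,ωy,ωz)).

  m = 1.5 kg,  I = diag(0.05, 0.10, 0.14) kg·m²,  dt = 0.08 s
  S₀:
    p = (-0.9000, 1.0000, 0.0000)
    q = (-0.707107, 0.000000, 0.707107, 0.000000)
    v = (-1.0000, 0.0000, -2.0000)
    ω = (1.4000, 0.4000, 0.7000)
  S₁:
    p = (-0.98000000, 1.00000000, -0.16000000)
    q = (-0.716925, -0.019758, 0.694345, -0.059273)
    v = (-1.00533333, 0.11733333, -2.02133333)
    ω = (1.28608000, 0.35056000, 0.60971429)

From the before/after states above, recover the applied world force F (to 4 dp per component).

F = (-0.1000, 2.2000, -0.4000)

v₁ − v₀ = (-0.00533333, 0.11733333, -0.02133333)
applied force F = (-0.1000, 2.2000, -0.4000)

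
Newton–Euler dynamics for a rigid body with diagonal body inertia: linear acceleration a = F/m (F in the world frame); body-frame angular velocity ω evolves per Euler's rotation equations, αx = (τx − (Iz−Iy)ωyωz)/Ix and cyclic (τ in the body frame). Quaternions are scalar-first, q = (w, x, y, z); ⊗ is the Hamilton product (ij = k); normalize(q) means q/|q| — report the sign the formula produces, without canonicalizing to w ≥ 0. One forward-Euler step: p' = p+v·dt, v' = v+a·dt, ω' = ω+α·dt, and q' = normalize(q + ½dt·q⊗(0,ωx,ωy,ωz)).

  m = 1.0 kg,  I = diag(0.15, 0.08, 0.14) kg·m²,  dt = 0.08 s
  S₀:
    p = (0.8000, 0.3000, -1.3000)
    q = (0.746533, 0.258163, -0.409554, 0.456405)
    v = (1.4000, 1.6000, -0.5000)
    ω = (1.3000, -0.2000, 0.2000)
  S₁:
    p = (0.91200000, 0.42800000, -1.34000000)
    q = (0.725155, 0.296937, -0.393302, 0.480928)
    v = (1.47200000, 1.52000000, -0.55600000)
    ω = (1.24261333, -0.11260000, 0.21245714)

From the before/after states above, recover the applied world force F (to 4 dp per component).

F = (0.9000, -1.0000, -0.7000)

Δv = v₁−v₀ = (0.07200000, -0.08000000, -0.05600000)
F = m·Δv/dt = (0.9000, -1.0000, -0.7000)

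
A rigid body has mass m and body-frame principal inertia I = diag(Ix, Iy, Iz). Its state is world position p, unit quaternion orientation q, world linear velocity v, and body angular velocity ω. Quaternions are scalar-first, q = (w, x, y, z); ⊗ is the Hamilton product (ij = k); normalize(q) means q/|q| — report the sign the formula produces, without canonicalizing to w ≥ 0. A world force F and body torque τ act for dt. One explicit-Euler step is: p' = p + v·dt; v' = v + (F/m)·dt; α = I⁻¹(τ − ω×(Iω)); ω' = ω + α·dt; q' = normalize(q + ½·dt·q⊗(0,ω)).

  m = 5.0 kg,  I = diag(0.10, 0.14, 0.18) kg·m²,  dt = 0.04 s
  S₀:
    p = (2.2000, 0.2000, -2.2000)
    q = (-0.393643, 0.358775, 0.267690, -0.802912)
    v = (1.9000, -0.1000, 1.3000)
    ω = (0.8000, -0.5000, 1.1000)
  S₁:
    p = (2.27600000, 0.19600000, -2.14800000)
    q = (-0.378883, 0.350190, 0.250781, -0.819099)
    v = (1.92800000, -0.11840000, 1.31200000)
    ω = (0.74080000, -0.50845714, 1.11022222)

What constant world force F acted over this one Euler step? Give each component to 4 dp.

v₁ − v₀ = (0.02800000, -0.01840000, 0.01200000)
m·(v₁−v₀)/dt = (3.5000, -2.3000, 1.5000)

F = (3.5000, -2.3000, 1.5000)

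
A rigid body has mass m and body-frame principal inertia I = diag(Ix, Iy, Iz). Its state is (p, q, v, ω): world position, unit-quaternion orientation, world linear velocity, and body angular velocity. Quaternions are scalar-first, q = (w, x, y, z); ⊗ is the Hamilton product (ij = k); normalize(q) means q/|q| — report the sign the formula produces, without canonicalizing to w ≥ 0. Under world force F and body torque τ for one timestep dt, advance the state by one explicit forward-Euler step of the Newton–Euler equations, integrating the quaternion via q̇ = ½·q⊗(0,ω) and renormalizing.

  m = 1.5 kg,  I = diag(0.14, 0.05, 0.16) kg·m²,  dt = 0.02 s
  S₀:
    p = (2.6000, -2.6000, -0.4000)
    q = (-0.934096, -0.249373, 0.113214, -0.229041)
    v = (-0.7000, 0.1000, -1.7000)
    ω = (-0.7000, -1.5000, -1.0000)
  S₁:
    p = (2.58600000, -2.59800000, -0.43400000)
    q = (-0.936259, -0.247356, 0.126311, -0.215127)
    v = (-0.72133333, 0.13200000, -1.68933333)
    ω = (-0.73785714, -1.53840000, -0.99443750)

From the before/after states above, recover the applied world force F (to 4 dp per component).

F = (-1.6000, 2.4000, 0.8000)

Δv = v₁−v₀ = (-0.02133333, 0.03200000, 0.01066667)
applied force F = (-1.6000, 2.4000, 0.8000)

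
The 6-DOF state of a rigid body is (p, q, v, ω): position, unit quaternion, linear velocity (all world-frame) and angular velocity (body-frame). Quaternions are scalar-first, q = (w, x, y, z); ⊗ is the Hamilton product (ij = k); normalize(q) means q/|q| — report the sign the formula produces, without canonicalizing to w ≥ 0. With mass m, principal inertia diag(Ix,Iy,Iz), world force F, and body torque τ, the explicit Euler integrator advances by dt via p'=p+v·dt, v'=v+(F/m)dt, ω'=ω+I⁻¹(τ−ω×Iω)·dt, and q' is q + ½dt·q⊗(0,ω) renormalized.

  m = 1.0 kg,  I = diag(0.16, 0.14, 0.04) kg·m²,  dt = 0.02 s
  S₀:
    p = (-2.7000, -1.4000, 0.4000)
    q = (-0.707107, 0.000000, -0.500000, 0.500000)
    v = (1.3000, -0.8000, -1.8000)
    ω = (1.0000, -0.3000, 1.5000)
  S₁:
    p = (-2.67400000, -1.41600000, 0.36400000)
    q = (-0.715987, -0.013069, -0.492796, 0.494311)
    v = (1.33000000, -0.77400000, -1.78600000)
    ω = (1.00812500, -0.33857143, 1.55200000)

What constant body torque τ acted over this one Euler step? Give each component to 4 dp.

rate change Δω = (0.00812500, -0.03857143, 0.05200000)
gyro term ω₀×Iω₀ = (0.0450, 0.1800, 0.0060)
I·α + gyro = (0.1100, -0.0900, 0.1100)

τ = (0.1100, -0.0900, 0.1100)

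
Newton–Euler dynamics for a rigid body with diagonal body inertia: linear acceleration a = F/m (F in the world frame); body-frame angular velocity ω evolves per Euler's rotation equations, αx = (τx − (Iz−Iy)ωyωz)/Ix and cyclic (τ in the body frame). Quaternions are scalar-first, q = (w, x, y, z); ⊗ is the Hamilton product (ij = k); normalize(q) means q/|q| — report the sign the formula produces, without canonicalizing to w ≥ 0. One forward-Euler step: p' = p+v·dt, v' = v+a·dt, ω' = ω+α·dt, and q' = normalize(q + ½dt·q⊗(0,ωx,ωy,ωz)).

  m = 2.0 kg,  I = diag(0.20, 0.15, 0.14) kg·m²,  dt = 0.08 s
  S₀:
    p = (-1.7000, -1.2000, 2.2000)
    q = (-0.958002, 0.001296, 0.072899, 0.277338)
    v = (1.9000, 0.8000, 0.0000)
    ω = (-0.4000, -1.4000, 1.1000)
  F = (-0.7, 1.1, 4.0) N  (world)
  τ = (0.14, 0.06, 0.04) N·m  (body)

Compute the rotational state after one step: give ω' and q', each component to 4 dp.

precession coupling ω×(Iω) = (0.0154, -0.0264, -0.0280)
α = I⁻¹(τ − ω×Iω) = (0.6230, 0.5760, 0.4857)
ω + α·dt = (-0.3502, -1.3539, 1.1389)
q⊗(0,ω) = (-0.2024948, 0.8516629, 1.2288420, -1.0264570)
q + ½dt·q⊗(0,ω), renormalized = (-0.9635, 0.0353, 0.1217, 0.2357)

ω' = (-0.3502, -1.3539, 1.1389)
q' = (-0.9635, 0.0353, 0.1217, 0.2357)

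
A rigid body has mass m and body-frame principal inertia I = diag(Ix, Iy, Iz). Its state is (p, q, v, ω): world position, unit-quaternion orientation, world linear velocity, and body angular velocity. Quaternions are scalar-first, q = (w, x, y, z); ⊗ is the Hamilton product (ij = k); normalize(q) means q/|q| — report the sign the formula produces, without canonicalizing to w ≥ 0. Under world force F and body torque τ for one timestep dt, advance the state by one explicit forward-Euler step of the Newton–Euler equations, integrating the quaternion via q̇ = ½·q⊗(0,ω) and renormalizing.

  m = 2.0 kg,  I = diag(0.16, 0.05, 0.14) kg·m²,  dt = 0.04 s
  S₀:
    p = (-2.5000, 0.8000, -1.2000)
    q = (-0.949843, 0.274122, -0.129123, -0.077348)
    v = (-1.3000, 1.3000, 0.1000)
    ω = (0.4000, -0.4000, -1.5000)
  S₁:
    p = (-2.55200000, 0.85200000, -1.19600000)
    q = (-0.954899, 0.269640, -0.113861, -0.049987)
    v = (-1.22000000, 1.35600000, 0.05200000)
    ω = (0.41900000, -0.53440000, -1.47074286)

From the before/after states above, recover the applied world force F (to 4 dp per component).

F = (4.0000, 2.8000, -2.4000)

velocity change Δv = (0.08000000, 0.05600000, -0.04800000)
m·(v₁−v₀)/dt = (4.0000, 2.8000, -2.4000)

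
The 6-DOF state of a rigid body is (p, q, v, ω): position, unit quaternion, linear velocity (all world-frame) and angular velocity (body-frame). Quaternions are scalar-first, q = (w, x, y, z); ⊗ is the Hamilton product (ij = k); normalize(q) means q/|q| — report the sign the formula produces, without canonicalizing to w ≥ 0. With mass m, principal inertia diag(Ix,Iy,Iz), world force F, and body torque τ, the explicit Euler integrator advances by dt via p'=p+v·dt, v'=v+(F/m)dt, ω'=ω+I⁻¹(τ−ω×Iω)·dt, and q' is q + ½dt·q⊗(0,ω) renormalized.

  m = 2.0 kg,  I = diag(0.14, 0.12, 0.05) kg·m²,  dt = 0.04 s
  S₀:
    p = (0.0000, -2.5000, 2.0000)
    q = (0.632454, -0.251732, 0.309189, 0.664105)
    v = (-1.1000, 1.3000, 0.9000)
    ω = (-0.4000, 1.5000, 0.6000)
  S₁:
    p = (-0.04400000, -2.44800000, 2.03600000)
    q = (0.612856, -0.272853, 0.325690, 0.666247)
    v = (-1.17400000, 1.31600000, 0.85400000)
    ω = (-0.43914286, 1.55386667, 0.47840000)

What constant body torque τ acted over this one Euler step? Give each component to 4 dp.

τ = (-0.2000, 0.1400, -0.1400)

rate change Δω = (-0.03914286, 0.05386667, -0.12160000)
gyro term ω₀×Iω₀ = (-0.0630, -0.0216, 0.0120)
applied torque τ = (-0.2000, 0.1400, -0.1400)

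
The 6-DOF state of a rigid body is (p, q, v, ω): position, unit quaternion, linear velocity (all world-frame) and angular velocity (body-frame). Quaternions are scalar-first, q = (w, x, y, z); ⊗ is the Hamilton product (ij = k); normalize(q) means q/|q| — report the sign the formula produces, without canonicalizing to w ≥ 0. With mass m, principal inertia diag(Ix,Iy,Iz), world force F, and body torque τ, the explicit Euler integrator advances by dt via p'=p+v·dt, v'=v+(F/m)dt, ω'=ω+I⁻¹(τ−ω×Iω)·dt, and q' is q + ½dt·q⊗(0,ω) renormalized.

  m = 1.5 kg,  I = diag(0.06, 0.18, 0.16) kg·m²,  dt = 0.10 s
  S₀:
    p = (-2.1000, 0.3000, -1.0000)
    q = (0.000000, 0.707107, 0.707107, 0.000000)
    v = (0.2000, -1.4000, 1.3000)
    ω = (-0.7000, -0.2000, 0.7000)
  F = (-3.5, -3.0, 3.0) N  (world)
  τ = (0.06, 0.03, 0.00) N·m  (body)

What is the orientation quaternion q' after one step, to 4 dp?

q' = (0.0318, 0.7309, 0.6815, 0.0177)

2q̇ = q⊗(0,ω) = (0.6363963, 0.4949749, -0.4949749, 0.3535535)
q + ½dt·q⊗(0,ω), renormalized = (0.0318, 0.7309, 0.6815, 0.0177)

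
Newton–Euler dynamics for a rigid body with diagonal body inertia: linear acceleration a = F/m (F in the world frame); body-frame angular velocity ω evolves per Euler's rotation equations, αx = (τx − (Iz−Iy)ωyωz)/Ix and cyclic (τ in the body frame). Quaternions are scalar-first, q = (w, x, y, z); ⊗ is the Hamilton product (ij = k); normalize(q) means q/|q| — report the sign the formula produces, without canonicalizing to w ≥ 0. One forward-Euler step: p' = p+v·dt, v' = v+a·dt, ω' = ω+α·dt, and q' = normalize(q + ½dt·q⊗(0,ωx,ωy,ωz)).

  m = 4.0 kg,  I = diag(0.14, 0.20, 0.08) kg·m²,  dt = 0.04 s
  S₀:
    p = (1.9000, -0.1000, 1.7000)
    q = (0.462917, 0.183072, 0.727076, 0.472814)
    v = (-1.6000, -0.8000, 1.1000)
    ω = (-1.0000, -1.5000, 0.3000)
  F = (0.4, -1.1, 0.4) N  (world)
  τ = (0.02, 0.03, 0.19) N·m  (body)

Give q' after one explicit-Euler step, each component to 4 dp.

2q̇ = q⊗(0,ω) = (1.1318418, 0.4644268, -1.2221111, 0.5913431)
updated quaternion q' = (0.4852, 0.1922, 0.7022, 0.4843)

q' = (0.4852, 0.1922, 0.7022, 0.4843)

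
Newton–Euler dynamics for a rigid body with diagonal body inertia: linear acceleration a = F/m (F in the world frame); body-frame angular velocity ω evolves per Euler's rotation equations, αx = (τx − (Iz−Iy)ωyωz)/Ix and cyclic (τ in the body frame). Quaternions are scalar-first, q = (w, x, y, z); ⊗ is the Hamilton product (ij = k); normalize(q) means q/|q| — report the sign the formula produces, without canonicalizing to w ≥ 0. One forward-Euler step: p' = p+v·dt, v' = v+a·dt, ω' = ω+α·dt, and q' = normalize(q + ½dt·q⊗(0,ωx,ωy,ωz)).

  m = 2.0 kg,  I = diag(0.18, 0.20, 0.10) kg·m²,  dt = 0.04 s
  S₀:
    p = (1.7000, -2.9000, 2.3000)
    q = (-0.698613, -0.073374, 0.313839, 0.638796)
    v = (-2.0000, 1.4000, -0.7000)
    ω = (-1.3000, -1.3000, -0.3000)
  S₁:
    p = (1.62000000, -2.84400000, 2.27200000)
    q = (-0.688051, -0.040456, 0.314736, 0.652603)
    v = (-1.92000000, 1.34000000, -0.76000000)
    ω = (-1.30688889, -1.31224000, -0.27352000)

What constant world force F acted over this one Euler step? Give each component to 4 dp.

Δv = v₁−v₀ = (0.08000000, -0.06000000, -0.06000000)
m·(v₁−v₀)/dt = (4.0000, -3.0000, -3.0000)

F = (4.0000, -3.0000, -3.0000)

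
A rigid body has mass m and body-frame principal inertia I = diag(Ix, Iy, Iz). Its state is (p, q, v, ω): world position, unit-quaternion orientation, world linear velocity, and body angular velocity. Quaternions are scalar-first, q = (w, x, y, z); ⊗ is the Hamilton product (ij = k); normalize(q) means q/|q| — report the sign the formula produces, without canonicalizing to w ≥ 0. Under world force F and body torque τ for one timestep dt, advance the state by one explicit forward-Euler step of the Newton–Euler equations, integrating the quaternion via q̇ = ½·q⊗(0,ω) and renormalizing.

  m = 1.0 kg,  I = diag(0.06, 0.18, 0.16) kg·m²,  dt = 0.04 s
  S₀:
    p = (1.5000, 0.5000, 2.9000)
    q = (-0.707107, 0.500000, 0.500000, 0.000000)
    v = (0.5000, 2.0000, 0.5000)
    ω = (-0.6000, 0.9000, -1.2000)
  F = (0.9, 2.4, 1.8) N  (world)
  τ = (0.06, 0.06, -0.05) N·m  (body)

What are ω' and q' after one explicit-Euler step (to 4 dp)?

ω×(Iω) gyroscopic = (0.0216, -0.0720, -0.0648)
angular accel α = (0.6400, 0.7333, 0.0925)
ω' = ω + α·dt = (-0.5744, 0.9293, -1.1963)
2q̇ = q⊗(0,ω) = (-0.1500000, -0.1757358, -0.0363963, 1.5985284)
q' = normalize(q + ½dt·q⊗(0,ω)) = (-0.7097, 0.4962, 0.4990, 0.0320)

ω' = (-0.5744, 0.9293, -1.1963)
q' = (-0.7097, 0.4962, 0.4990, 0.0320)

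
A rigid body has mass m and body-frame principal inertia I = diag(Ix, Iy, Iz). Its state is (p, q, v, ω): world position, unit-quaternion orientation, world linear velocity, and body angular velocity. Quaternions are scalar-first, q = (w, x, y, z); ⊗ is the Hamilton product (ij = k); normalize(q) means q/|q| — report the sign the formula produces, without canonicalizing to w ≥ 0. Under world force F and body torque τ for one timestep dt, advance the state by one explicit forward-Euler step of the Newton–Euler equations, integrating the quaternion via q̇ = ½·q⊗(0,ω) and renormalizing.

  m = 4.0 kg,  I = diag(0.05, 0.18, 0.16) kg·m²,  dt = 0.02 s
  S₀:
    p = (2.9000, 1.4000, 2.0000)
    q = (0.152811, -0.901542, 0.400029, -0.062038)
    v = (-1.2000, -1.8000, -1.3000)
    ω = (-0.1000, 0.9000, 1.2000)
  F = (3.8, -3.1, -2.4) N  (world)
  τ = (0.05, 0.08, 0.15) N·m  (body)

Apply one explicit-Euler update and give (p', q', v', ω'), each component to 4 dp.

new position p' = (2.8760, 1.3640, 1.9740)
v + (F/m)dt = (-1.1810, -1.8155, -1.3120)
precession coupling ω×(Iω) = (-0.0216, 0.0132, -0.0117)
angular accel α = (1.4320, 0.3711, 1.0106)
new body rate ω' = (-0.0714, 0.9074, 1.2202)
q⊗(0,ω) = (-0.3757347, 0.5205879, 1.2255841, -0.5880117)
q + ½dt·q⊗(0,ω), renormalized = (0.1490, -0.8962, 0.4122, -0.0679)

p' = (2.8760, 1.3640, 1.9740)
q' = (0.1490, -0.8962, 0.4122, -0.0679)
v' = (-1.1810, -1.8155, -1.3120)
ω' = (-0.0714, 0.9074, 1.2202)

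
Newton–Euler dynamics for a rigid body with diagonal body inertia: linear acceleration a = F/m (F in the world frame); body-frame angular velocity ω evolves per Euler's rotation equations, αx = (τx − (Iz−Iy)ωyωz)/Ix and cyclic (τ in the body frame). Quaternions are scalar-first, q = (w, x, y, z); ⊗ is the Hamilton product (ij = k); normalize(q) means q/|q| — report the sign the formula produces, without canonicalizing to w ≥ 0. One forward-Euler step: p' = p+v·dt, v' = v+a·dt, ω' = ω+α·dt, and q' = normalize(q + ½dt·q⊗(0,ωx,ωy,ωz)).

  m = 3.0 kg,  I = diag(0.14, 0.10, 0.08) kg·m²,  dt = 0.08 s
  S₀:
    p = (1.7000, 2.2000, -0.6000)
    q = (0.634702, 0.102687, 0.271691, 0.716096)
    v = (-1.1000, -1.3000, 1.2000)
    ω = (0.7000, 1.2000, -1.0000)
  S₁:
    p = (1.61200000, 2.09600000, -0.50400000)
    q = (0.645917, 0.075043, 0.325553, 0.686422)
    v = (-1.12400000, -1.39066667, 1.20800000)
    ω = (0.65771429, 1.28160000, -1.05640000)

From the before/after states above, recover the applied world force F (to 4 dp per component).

velocity change Δv = (-0.02400000, -0.09066667, 0.00800000)
applied force F = (-0.9000, -3.4000, 0.3000)

F = (-0.9000, -3.4000, 0.3000)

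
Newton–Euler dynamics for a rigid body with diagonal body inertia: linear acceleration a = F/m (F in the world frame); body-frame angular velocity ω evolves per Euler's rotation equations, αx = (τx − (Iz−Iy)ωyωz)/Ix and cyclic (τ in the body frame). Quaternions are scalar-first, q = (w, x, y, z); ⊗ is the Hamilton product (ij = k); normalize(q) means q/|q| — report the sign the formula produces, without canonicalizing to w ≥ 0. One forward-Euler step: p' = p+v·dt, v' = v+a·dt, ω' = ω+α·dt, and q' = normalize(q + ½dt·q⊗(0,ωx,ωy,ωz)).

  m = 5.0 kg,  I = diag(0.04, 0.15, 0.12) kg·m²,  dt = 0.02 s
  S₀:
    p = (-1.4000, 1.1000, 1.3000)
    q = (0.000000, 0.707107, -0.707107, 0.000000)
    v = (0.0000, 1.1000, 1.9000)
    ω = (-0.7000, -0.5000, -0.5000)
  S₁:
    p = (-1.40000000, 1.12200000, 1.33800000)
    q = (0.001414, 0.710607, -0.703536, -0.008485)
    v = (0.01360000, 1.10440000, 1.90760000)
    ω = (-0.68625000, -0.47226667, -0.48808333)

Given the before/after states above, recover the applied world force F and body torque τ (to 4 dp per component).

F = (3.4000, 1.1000, 1.9000)
τ = (0.0200, 0.1800, 0.1100)

Δv = v₁−v₀ = (0.01360000, 0.00440000, 0.00760000)
m·(v₁−v₀)/dt = (3.4000, 1.1000, 1.9000)
ω₁ − ω₀ = (0.01375000, 0.02773333, 0.01191667)
ω₀×(Iω₀) = (-0.0075, -0.0280, 0.0385)
applied torque τ = (0.0200, 0.1800, 0.1100)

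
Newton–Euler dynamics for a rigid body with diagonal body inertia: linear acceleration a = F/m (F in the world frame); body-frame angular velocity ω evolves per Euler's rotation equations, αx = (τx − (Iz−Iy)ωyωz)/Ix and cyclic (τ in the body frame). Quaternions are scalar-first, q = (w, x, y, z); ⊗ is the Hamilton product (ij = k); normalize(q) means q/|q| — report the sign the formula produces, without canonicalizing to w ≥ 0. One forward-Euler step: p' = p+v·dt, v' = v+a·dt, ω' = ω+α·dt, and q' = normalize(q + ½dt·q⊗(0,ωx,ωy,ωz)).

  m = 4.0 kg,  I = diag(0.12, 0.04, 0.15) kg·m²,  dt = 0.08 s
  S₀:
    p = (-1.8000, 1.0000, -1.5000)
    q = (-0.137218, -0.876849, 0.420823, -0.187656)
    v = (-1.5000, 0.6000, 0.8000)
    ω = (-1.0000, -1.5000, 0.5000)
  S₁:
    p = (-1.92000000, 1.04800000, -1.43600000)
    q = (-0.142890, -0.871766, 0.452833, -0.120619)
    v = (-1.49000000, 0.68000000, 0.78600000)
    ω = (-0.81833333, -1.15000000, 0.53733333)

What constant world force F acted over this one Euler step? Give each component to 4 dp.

Δv = v₁−v₀ = (0.01000000, 0.08000000, -0.01400000)
m·(v₁−v₀)/dt = (0.5000, 4.0000, -0.7000)

F = (0.5000, 4.0000, -0.7000)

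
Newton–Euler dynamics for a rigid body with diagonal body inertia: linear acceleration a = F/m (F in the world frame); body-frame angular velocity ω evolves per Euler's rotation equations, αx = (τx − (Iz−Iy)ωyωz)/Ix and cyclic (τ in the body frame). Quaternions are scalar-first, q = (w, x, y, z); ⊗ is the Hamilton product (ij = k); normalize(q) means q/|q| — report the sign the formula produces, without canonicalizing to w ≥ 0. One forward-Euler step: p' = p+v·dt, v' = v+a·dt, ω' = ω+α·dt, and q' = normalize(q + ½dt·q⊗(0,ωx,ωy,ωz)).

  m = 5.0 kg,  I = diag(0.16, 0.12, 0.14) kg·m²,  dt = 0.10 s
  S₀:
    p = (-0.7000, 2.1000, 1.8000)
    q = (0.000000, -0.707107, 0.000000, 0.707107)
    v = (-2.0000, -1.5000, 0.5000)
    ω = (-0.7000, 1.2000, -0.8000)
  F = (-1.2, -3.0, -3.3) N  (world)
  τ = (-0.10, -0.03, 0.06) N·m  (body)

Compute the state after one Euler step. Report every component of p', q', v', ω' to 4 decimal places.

p' = (-0.9000, 1.9500, 1.8500)
q' = (0.0035, -0.7471, -0.0529, 0.6626)
v' = (-2.0240, -1.5600, 0.4340)
ω' = (-0.7505, 1.1657, -0.7811)

precession coupling ω×(Iω) = (-0.0192, 0.0112, 0.0336)
α = I⁻¹(τ − ω×Iω) = (-0.5050, -0.3433, 0.1886)
ω + α·dt = (-0.7505, 1.1657, -0.7811)
Hamilton product q⊗(0,ω) = (0.0707107, -0.8485284, -1.0606605, -0.8485284)
q' = normalize(q + ½dt·q⊗(0,ω)) = (0.0035, -0.7471, -0.0529, 0.6626)
a = (-0.2400, -0.6000, -0.6600)
new position p' = (-0.9000, 1.9500, 1.8500)
new velocity v' = (-2.0240, -1.5600, 0.4340)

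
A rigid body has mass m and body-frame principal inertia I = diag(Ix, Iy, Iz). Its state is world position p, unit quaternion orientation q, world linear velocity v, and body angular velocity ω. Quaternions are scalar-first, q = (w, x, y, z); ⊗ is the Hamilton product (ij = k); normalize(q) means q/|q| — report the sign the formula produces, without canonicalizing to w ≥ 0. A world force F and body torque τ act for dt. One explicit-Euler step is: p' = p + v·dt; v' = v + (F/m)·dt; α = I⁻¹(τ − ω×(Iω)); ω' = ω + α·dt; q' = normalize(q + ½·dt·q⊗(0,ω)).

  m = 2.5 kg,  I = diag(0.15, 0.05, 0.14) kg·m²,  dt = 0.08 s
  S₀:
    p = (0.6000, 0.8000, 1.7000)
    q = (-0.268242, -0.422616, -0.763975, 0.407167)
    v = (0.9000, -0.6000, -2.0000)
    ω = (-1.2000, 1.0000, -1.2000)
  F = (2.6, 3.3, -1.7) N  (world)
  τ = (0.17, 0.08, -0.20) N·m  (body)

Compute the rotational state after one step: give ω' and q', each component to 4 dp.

ω' = (-1.0517, 1.1050, -1.3829)
q' = (-0.2377, -0.3882, -0.8120, 0.3653)

precession coupling ω×(Iω) = (-0.1080, 0.0144, 0.1200)
angular accel α = (1.8533, 1.3120, -2.2857)
new body rate ω' = (-1.0517, 1.1050, -1.3829)
Hamilton product q⊗(0,ω) = (0.7454362, 0.8314934, -1.2639816, -1.0174956)
q + ½dt·q⊗(0,ω), renormalized = (-0.2377, -0.3882, -0.8120, 0.3653)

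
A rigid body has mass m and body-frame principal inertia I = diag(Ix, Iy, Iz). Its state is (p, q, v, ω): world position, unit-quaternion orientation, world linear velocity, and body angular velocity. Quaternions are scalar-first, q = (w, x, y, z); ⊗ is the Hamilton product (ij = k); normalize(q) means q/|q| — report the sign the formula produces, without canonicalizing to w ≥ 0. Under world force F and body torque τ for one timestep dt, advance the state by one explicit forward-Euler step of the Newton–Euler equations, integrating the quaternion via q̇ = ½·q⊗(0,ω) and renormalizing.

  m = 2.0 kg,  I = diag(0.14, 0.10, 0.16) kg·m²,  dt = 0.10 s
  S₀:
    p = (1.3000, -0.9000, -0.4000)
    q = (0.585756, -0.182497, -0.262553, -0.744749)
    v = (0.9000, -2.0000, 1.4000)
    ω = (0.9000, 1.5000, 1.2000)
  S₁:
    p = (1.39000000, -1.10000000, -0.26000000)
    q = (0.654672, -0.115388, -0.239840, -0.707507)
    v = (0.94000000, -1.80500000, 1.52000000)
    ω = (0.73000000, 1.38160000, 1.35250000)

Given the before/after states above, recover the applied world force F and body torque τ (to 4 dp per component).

F = (0.8000, 3.9000, 2.4000)
τ = (-0.1300, -0.1400, 0.1900)

Δv = v₁−v₀ = (0.04000000, 0.19500000, 0.12000000)
m·(v₁−v₀)/dt = (0.8000, 3.9000, 2.4000)
Δω = ω₁−ω₀ = (-0.17000000, -0.11840000, 0.15250000)
I·α + gyro = (-0.1300, -0.1400, 0.1900)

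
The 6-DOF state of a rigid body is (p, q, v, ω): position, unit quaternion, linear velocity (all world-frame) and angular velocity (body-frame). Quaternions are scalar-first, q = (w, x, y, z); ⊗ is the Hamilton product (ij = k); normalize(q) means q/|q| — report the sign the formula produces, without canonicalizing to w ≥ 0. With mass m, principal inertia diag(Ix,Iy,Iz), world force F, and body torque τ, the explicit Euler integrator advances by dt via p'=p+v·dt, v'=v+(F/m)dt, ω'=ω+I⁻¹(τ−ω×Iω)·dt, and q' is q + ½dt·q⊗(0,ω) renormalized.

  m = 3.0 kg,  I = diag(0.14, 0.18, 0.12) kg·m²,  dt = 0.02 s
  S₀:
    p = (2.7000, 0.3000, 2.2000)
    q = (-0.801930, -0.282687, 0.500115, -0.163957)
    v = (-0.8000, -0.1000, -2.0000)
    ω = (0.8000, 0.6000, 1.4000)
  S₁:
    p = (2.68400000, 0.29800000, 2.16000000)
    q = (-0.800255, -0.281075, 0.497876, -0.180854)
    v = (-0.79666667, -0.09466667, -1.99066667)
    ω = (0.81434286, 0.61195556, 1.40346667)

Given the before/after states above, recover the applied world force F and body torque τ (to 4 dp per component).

F = (0.5000, 0.8000, 1.4000)
τ = (0.0500, 0.1300, 0.0400)

Δv = v₁−v₀ = (0.00333333, 0.00533333, 0.00933333)
F = m·Δv/dt = (0.5000, 0.8000, 1.4000)
rate change Δω = (0.01434286, 0.01195556, 0.00346667)
gyro term ω₀×Iω₀ = (-0.0504, 0.0224, 0.0192)
τ = I·(Δω/dt) + ω₀×(Iω₀) = (0.0500, 0.1300, 0.0400)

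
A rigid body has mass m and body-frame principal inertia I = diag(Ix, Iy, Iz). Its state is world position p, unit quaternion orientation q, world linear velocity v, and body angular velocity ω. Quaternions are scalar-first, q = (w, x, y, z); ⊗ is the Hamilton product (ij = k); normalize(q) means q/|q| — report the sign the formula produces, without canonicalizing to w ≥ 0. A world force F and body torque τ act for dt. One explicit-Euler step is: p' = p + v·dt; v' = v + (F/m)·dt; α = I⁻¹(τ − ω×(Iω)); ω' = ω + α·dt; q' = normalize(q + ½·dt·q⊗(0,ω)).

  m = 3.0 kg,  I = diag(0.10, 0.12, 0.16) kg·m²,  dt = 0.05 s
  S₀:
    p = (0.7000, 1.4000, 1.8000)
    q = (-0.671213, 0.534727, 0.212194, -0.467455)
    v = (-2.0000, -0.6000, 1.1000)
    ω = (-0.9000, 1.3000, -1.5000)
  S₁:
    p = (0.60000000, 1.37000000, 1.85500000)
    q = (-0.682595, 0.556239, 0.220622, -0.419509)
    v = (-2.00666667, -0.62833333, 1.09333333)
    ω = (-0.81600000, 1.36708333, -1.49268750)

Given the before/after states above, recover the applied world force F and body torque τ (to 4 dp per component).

ω₁ − ω₀ = (0.08400000, 0.06708333, 0.00731250)
precession coupling = (-0.0780, -0.0810, -0.0234)
I·α + gyro = (0.0900, 0.0800, 0.0000)
Δv = v₁−v₀ = (-0.00666667, -0.02833333, -0.00666667)
applied force F = (-0.4000, -1.7000, -0.4000)

F = (-0.4000, -1.7000, -0.4000)
τ = (0.0900, 0.0800, 0.0000)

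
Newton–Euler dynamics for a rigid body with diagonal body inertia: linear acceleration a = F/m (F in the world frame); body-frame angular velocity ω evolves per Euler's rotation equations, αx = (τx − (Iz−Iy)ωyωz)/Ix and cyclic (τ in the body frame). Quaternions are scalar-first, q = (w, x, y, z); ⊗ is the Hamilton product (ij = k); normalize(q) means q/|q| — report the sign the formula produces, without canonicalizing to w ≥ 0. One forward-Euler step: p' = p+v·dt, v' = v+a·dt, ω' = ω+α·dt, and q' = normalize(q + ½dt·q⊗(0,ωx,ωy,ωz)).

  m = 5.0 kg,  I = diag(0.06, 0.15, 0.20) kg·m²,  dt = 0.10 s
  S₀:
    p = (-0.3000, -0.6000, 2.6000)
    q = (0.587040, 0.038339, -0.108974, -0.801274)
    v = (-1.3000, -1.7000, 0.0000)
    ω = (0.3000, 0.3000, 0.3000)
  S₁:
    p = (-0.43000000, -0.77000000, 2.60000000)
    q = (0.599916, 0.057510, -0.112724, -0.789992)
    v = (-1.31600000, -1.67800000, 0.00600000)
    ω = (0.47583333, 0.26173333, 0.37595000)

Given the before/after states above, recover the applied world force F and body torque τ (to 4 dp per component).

F = (-0.8000, 1.1000, 0.3000)
τ = (0.1100, -0.0700, 0.1600)

rate change Δω = (0.17583333, -0.03826667, 0.07595000)
ω₀×(Iω₀) = (0.0045, -0.0126, 0.0081)
τ = I·(Δω/dt) + ω₀×(Iω₀) = (0.1100, -0.0700, 0.1600)
v₁ − v₀ = (-0.01600000, 0.02200000, 0.00600000)
m·(v₁−v₀)/dt = (-0.8000, 1.1000, 0.3000)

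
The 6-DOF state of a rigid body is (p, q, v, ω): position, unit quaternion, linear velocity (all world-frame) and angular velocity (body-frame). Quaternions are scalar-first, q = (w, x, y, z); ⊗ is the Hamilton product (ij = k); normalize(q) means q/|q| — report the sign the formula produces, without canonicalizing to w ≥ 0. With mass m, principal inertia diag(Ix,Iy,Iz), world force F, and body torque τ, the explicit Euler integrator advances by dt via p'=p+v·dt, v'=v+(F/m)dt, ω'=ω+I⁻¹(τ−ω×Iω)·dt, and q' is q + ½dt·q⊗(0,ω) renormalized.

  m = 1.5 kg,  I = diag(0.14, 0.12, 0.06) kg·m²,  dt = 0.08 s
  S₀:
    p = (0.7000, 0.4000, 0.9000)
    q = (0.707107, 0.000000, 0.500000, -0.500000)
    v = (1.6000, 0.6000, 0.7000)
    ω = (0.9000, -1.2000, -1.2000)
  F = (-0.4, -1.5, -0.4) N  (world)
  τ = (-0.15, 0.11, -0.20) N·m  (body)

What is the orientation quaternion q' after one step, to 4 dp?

q' = (0.7050, -0.0225, 0.4467, -0.5503)

Hamilton product q⊗(0,ω) = (0.0000000, -0.5636037, -1.2985284, -1.2985284)
updated quaternion q' = (0.7050, -0.0225, 0.4467, -0.5503)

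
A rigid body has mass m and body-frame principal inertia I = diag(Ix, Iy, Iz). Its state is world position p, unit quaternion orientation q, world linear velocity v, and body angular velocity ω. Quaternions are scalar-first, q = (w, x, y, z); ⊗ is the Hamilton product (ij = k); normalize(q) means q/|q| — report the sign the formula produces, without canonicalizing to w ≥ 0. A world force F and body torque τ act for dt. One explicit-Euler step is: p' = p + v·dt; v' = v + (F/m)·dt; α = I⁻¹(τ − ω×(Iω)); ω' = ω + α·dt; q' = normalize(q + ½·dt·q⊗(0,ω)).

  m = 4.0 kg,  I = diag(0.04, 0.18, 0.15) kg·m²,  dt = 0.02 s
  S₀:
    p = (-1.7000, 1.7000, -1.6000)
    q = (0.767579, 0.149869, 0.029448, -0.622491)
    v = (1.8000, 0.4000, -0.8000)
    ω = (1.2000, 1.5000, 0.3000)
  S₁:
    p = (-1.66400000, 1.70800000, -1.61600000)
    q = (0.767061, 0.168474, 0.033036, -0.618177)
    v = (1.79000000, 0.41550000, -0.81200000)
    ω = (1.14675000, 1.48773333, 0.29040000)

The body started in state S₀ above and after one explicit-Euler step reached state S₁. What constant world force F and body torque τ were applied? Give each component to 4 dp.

F = (-2.0000, 3.1000, -2.4000)
τ = (-0.1200, -0.1500, 0.1800)

Δv = v₁−v₀ = (-0.01000000, 0.01550000, -0.01200000)
applied force F = (-2.0000, 3.1000, -2.4000)
Δω = ω₁−ω₀ = (-0.05325000, -0.01226667, -0.00960000)
ω₀×(Iω₀) = (-0.0135, -0.0396, 0.2520)
τ = I·(Δω/dt) + ω₀×(Iω₀) = (-0.1200, -0.1500, 0.1800)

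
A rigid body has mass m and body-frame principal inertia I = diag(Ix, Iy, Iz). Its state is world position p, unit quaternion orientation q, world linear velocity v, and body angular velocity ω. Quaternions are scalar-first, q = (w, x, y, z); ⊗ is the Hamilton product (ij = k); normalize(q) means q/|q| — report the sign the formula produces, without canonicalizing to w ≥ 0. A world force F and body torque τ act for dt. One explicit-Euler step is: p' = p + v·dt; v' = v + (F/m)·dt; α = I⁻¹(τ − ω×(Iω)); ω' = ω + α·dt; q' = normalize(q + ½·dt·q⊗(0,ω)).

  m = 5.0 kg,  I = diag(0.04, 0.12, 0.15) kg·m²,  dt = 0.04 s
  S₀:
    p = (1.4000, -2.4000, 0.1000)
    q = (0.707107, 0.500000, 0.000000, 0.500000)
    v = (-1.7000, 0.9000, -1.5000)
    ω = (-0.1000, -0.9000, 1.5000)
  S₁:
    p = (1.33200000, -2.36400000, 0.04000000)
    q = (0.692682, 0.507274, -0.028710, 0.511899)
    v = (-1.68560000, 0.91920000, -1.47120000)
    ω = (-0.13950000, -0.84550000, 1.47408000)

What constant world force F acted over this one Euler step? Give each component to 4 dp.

Δv = v₁−v₀ = (0.01440000, 0.01920000, 0.02880000)
F = m·Δv/dt = (1.8000, 2.4000, 3.6000)

F = (1.8000, 2.4000, 3.6000)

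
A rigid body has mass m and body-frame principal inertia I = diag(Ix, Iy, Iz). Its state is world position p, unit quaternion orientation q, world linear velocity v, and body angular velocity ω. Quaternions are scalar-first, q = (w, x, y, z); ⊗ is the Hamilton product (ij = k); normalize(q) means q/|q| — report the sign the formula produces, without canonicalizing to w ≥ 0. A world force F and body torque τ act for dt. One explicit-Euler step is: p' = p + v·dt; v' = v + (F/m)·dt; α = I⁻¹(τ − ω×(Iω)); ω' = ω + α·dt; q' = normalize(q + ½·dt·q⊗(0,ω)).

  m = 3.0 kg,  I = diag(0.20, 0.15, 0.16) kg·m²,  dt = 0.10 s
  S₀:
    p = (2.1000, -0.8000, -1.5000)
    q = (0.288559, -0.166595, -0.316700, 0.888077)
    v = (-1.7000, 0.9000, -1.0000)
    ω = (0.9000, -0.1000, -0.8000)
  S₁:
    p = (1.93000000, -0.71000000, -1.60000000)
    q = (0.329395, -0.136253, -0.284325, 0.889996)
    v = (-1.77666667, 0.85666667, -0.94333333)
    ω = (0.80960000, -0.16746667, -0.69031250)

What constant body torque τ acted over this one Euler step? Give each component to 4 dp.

τ = (-0.1800, -0.1300, 0.1800)

Δω = ω₁−ω₀ = (-0.09040000, -0.06746667, 0.10968750)
applied torque τ = (-0.1800, -0.1300, 0.1800)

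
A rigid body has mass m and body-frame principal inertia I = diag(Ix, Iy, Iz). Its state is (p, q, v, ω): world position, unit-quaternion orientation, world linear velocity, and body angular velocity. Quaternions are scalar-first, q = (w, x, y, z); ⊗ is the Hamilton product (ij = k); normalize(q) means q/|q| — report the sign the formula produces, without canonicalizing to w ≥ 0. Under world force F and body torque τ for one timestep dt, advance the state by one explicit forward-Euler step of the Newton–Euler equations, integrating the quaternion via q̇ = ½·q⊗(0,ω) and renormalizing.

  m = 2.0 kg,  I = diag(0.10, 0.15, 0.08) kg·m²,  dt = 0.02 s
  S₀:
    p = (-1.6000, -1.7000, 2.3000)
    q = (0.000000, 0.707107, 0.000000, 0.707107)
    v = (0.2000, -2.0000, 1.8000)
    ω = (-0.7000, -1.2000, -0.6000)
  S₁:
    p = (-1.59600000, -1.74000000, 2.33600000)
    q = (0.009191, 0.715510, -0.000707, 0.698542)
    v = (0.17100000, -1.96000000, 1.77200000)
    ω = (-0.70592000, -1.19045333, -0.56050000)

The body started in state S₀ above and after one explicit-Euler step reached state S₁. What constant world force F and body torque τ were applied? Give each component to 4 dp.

F = (-2.9000, 4.0000, -2.8000)
τ = (-0.0800, 0.0800, 0.2000)

Δω = ω₁−ω₀ = (-0.00592000, 0.00954667, 0.03950000)
precession coupling = (-0.0504, 0.0084, 0.0420)
τ = I·(Δω/dt) + ω₀×(Iω₀) = (-0.0800, 0.0800, 0.2000)
Δv = v₁−v₀ = (-0.02900000, 0.04000000, -0.02800000)
applied force F = (-2.9000, 4.0000, -2.8000)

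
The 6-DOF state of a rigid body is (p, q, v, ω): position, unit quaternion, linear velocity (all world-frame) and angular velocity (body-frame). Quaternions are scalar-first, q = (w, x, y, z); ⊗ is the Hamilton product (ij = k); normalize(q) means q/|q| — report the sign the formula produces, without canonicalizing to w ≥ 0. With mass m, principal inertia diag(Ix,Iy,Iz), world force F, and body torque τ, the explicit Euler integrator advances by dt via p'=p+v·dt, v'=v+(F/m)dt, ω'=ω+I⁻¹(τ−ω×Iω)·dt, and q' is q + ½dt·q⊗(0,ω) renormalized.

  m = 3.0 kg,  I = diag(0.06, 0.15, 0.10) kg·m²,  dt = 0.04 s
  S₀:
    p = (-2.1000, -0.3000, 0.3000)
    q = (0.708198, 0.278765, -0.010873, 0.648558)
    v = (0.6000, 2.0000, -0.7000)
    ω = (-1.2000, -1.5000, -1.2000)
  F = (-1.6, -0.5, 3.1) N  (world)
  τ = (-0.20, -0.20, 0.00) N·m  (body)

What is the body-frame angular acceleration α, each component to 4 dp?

precession coupling ω×(Iω) = (-0.0900, -0.0576, 0.1620)
angular accel α = (-1.8333, -0.9493, -1.6200)

α = (-1.8333, -0.9493, -1.6200)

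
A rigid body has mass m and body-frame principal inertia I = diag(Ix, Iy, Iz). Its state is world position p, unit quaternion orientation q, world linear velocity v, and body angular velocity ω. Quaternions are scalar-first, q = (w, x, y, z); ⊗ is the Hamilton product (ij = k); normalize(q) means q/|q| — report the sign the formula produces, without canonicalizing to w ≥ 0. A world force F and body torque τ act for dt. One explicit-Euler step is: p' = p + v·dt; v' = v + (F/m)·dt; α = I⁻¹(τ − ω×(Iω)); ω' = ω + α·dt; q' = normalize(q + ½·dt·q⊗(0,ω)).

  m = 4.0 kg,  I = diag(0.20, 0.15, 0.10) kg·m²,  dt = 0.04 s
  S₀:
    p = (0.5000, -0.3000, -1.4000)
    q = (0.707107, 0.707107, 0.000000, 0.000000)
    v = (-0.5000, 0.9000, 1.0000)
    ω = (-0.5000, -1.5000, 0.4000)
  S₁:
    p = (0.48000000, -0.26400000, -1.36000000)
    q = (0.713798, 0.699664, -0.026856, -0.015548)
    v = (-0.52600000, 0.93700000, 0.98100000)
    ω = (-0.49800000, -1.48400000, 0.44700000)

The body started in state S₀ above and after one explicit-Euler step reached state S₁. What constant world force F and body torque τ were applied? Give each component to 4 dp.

F = (-2.6000, 3.7000, -1.9000)
τ = (0.0400, 0.0400, 0.0800)

Δv = v₁−v₀ = (-0.02600000, 0.03700000, -0.01900000)
m·(v₁−v₀)/dt = (-2.6000, 3.7000, -1.9000)
Δω = ω₁−ω₀ = (0.00200000, 0.01600000, 0.04700000)
precession coupling = (0.0300, -0.0200, -0.0375)
applied torque τ = (0.0400, 0.0400, 0.0800)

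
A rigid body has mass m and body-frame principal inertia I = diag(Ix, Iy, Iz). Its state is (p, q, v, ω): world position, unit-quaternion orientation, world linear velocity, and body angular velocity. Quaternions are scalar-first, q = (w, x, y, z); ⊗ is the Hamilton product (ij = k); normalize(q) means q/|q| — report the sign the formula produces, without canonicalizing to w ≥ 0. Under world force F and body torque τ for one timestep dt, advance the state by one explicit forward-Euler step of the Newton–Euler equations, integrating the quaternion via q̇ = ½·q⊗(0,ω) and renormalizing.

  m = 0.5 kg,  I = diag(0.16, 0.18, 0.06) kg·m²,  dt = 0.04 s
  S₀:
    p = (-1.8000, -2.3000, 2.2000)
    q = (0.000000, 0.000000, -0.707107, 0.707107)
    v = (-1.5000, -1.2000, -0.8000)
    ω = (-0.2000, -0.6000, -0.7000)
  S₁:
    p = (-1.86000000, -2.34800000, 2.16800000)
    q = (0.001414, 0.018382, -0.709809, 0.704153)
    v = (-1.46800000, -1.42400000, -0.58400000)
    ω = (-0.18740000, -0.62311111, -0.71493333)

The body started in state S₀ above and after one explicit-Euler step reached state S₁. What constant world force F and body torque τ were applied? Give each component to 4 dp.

F = (0.4000, -2.8000, 2.7000)
τ = (0.0000, -0.0900, -0.0200)

v₁ − v₀ = (0.03200000, -0.22400000, 0.21600000)
m·(v₁−v₀)/dt = (0.4000, -2.8000, 2.7000)
ω₁ − ω₀ = (0.01260000, -0.02311111, -0.01493333)
precession coupling = (-0.0504, 0.0140, 0.0024)
τ = I·(Δω/dt) + ω₀×(Iω₀) = (0.0000, -0.0900, -0.0200)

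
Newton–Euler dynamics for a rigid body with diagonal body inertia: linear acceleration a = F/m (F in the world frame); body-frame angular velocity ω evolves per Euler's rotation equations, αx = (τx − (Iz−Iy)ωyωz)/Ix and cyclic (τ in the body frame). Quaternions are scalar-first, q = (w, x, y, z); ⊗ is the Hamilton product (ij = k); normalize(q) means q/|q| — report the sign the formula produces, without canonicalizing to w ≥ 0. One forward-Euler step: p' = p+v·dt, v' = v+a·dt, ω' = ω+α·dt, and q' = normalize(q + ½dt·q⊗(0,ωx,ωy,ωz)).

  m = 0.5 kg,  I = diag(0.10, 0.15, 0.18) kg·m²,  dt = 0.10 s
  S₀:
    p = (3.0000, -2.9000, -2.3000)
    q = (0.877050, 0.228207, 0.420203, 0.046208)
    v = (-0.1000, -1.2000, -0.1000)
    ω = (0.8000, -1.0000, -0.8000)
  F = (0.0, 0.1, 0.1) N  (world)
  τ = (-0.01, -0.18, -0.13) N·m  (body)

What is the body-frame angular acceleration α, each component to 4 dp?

α = (-0.3400, -1.5413, -0.5000)

ω×(Iω) gyroscopic = (0.0240, 0.0512, -0.0400)
angular accel α = (-0.3400, -1.5413, -0.5000)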